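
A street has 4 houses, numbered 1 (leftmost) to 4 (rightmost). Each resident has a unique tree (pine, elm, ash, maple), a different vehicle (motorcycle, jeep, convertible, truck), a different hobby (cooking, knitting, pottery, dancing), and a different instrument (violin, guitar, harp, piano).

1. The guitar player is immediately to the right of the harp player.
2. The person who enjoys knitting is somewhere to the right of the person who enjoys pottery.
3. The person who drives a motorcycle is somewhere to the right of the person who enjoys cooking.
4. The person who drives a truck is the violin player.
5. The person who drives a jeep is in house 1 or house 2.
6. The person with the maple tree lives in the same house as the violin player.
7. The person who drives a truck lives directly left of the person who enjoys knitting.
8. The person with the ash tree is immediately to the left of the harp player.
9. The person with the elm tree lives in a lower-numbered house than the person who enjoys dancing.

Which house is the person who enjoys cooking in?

So house 4 gets pine for tree.
The person with the ash tree is narrowed to house 1 or 2; consider each.
Placing it in house 1 leads to a contradiction, so it's in house 2.
Clue 8 places the harp player in house 3.
Clue 6: the person with the maple tree is in house 1.
Clue 6 places the violin player in house 1.
The only tree still possible for house 3 is elm.
House 4's hobby must be dancing (nothing else left).
That leaves piano as the instrument for house 2.
The only instrument still possible for house 4 is guitar.
The person who drives a truck is in house 1 (clue 4).
Clue 7 places the person who enjoys knitting in house 2.
House 1's hobby must be pottery (nothing else left).
The only hobby still possible for house 3 is cooking.
Clue 3 places the person who drives a motorcycle in house 4.
House 2 vehicle: only jeep fits.
House 3's vehicle must be convertible (nothing else left).
So: house 1 = maple/truck/pottery/violin, house 2 = ash/jeep/knitting/piano, house 3 = elm/convertible/cooking/harp, house 4 = pine/motorcycle/dancing/guitar.

3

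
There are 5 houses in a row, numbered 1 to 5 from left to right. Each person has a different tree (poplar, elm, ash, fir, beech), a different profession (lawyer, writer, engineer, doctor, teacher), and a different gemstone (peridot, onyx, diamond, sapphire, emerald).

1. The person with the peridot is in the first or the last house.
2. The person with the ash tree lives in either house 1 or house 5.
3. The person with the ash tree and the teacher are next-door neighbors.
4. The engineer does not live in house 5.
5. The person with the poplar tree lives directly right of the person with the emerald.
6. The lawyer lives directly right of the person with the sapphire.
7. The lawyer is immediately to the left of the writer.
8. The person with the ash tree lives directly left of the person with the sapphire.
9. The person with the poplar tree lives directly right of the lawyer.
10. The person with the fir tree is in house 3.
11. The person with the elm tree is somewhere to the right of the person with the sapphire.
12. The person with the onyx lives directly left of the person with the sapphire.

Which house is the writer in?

4

By clue 8, the person with the ash tree is in house 1.
Clue 8: the person with the sapphire is in house 2.
From clue 10, the person with the fir tree must be in house 3.
From clue 12, the person with the onyx must be in house 1.
So house 2 gets beech for tree.
Clue 3: the teacher is in house 2.
From clue 6, the lawyer must be in house 3.
By clue 7, the writer is in house 4.
Clue 9: the person with the poplar tree is in house 4.
That leaves elm as the tree for house 5.
So house 5 gets doctor for profession.
House 5 gemstone: only peridot fits.
By clue 5, the person with the emerald is in house 3.
House 1 profession: only engineer fits.
House 4 gemstone: only diamond fits.
So: house 1 = ash/engineer/onyx, house 2 = beech/teacher/sapphire, house 3 = fir/lawyer/emerald, house 4 = poplar/writer/diamond, house 5 = elm/doctor/peridot.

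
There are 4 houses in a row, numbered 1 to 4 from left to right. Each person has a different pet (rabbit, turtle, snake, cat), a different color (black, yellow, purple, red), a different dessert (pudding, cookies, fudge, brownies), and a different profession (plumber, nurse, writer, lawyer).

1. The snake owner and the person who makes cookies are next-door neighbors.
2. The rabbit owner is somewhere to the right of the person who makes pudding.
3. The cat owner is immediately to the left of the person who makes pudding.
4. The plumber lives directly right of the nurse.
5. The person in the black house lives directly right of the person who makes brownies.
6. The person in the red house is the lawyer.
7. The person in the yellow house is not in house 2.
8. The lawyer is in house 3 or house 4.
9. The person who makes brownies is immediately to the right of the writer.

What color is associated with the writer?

yellow

So house 2 gets purple for color.
So house 1 gets yellow for color.
The cat owner is narrowed to house 1 or 2; consider each.
Placing it in house 1 leads to a contradiction, so it's in house 2.
The person who makes pudding is in house 3 (clue 3).
House 2's dessert must be brownies (nothing else left).
Clue 1: the snake owner is in house 3.
By clue 1, the person who makes cookies is in house 4.
From clue 2, the rabbit owner must be in house 4.
From clue 5, the person in the black house must be in house 3.
From clue 9, the writer must be in house 1.
House 1's pet must be turtle (nothing else left).
House 4's color must be red (nothing else left).
So house 1 gets fudge for dessert.
By clue 6, the lawyer is in house 4.
The only profession still possible for house 2 is nurse.
House 3's profession must be plumber (nothing else left).
So: house 1 = turtle/yellow/fudge/writer, house 2 = cat/purple/brownies/nurse, house 3 = snake/black/pudding/plumber, house 4 = rabbit/red/cookies/lawyer.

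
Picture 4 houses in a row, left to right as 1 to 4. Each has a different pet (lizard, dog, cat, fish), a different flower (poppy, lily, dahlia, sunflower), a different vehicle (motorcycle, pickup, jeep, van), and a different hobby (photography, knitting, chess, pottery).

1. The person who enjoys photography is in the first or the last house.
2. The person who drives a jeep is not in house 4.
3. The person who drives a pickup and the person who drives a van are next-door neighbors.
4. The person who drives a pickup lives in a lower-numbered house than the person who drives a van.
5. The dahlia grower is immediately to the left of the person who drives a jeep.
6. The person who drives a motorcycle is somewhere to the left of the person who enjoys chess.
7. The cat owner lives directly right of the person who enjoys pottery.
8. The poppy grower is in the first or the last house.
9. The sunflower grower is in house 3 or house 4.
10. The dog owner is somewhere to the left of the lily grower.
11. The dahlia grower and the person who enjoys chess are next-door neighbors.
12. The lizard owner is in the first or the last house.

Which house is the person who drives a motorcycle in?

1

The only vehicle still possible for house 4 is van.
The person who drives a pickup is in house 3 (clue 3).
That leaves motorcycle as the vehicle for house 1.
That leaves jeep as the vehicle for house 2.
By clue 5, the dahlia grower is in house 1.
By clue 11, the person who enjoys chess is in house 2.
So house 2 gets lily for flower.
House 3's flower must be sunflower (nothing else left).
So house 4 gets poppy for flower.
By clue 10, the dog owner is in house 1.
That leaves fish as the pet for house 3.
House 2's pet must be cat (nothing else left).
The only pet still possible for house 4 is lizard.
The person who enjoys pottery is in house 1 (clue 7).
House 3 hobby: only knitting fits.
That leaves photography as the hobby for house 4.
So: house 1 = dog/dahlia/motorcycle/pottery, house 2 = cat/lily/jeep/chess, house 3 = fish/sunflower/pickup/knitting, house 4 = lizard/poppy/van/photography.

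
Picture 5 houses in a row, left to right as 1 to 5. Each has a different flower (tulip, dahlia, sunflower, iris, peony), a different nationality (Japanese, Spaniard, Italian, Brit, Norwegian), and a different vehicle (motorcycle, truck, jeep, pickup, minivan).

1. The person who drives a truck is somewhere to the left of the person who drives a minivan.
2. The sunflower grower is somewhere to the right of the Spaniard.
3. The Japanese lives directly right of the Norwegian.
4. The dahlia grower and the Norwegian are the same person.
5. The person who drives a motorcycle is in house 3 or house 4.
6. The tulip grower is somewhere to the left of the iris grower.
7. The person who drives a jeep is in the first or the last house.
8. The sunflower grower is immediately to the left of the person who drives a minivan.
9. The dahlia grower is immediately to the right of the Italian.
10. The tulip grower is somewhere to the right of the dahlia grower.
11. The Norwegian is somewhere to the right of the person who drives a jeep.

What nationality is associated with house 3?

By clue 11, the person who drives a jeep is in house 1.
The only flower still possible for house 1 is peony.
House 5's flower must be iris (nothing else left).
That leaves Brit as the nationality for house 5.
House 4 nationality: only Japanese fits.
The Norwegian is in house 3 (clue 3).
From clue 4, the dahlia grower must be in house 3.
The Italian is in house 2 (clue 9).
By clue 10, the tulip grower is in house 4.
So house 2 gets sunflower for flower.
House 1 nationality: only Spaniard fits.
By clue 8, the person who drives a minivan is in house 3.
House 5 vehicle: only pickup fits.
Clue 1: the person who drives a truck is in house 2.
That leaves motorcycle as the vehicle for house 4.
So: house 1 = peony/Spaniard/jeep, house 2 = sunflower/Italian/truck, house 3 = dahlia/Norwegian/minivan, house 4 = tulip/Japanese/motorcycle, house 5 = iris/Brit/pickup.

Norwegian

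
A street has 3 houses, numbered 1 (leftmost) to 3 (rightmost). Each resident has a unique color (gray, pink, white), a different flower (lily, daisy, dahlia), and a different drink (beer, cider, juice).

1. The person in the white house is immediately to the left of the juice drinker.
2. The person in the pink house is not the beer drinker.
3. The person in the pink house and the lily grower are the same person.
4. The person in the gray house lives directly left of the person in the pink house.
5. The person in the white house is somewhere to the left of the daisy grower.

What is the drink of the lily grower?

cider

That leaves pink as the color for house 3.
Clue 3 places the lily grower in house 3.
By clue 4, the person in the gray house is in house 2.
House 1's color must be white (nothing else left).
So house 1 gets dahlia for flower.
House 2 flower: only daisy fits.
By clue 1, the juice drinker is in house 2.
The only drink still possible for house 3 is cider.
The only drink still possible for house 1 is beer.
So: house 1 = white/dahlia/beer, house 2 = gray/daisy/juice, house 3 = pink/lily/cider.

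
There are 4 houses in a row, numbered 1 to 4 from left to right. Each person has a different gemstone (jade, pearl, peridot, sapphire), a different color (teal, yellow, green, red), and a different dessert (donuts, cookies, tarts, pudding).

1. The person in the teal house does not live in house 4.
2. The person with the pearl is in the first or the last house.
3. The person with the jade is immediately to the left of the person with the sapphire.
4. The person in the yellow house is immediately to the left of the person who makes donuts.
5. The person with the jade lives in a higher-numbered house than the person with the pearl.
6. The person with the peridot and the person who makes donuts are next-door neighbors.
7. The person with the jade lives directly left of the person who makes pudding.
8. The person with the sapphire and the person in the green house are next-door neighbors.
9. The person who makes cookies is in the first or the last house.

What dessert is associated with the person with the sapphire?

pudding

Clue 5: the person with the pearl is in house 1.
The person with the jade is narrowed to house 2 or 3; consider each.
Placing it in house 2 leads to a contradiction, so it's in house 3.
Clue 3 places the person with the sapphire in house 4.
By clue 7, the person who makes pudding is in house 4.
Clue 8 places the person in the green house in house 3.
The only gemstone still possible for house 2 is peridot.
So house 4 gets red for color.
The person who makes donuts is in house 3 (clue 6).
That leaves cookies as the dessert for house 1.
That leaves tarts as the dessert for house 2.
From clue 4, the person in the yellow house must be in house 2.
The only color still possible for house 1 is teal.
So: house 1 = pearl/teal/cookies, house 2 = peridot/yellow/tarts, house 3 = jade/green/donuts, house 4 = sapphire/red/pudding.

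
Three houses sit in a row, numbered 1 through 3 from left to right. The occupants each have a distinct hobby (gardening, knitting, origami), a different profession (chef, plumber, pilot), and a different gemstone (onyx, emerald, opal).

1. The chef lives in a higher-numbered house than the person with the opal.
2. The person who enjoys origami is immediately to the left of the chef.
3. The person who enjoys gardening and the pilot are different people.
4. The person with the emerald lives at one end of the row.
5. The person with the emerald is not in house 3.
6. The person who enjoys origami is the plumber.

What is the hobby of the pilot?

knitting

Clue 5 places the person with the emerald in house 1.
House 2's gemstone must be opal (nothing else left).
That leaves onyx as the gemstone for house 3.
The chef is in house 3 (clue 1).
Clue 2 places the person who enjoys origami in house 2.
The plumber is in house 2 (clue 6).
So house 1 gets pilot for profession.
Clue 3 places the person who enjoys gardening in house 3.
The only hobby still possible for house 1 is knitting.
So: house 1 = knitting/pilot/emerald, house 2 = origami/plumber/opal, house 3 = gardening/chef/onyx.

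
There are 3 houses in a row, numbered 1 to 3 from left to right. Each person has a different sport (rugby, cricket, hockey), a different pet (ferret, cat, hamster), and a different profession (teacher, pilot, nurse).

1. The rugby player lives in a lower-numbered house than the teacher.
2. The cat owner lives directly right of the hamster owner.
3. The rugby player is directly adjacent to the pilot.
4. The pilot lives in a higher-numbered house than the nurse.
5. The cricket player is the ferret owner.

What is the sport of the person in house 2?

That leaves nurse as the profession for house 1.
The rugby player is narrowed to house 1 or 2; consider each.
Placing it in house 2 leads to a contradiction, so it's in house 1.
From clue 3, the pilot must be in house 2.
House 3 profession: only teacher fits.
House 1's pet must be hamster (nothing else left).
The cat owner is in house 2 (clue 2).
So house 3 gets ferret for pet.
From clue 5, the cricket player must be in house 3.
So house 2 gets hockey for sport.
So: house 1 = rugby/hamster/nurse, house 2 = hockey/cat/pilot, house 3 = cricket/ferret/teacher.

hockey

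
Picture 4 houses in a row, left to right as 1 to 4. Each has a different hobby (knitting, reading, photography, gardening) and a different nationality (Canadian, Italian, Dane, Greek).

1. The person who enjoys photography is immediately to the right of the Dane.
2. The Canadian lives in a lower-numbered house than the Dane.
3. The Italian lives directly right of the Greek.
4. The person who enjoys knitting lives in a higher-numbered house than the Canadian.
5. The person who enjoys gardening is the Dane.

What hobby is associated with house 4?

knitting

House 1 hobby: only reading fits.
House 4's nationality must be Italian (nothing else left).
By clue 3, the Greek is in house 3.
That leaves Canadian as the nationality for house 1.
House 2's nationality must be Dane (nothing else left).
By clue 1, the person who enjoys photography is in house 3.
By clue 5, the person who enjoys gardening is in house 2.
The only hobby still possible for house 4 is knitting.
So: house 1 = reading/Canadian, house 2 = gardening/Dane, house 3 = photography/Greek, house 4 = knitting/Italian.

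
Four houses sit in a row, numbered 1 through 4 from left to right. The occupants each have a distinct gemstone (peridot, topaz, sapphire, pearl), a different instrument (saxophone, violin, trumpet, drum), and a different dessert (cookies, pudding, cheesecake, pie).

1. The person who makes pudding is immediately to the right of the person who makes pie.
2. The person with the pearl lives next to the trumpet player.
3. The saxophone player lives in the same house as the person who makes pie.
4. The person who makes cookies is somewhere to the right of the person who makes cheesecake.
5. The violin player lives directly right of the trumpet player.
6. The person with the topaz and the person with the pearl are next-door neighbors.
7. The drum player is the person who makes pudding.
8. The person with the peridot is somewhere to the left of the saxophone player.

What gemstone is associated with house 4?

So house 1 gets trumpet for instrument.
Clue 2 places the person with the pearl in house 2.
Clue 5: the violin player is in house 2.
So house 4 gets sapphire for gemstone.
House 4's instrument must be drum (nothing else left).
That leaves cheesecake as the dessert for house 1.
Clue 3: the person who makes pie is in house 3.
The person who makes pudding is in house 4 (clue 7).
House 1's gemstone must be peridot (nothing else left).
So house 3 gets topaz for gemstone.
That leaves saxophone as the instrument for house 3.
That leaves cookies as the dessert for house 2.
So: house 1 = peridot/trumpet/cheesecake, house 2 = pearl/violin/cookies, house 3 = topaz/saxophone/pie, house 4 = sapphire/drum/pudding.

sapphire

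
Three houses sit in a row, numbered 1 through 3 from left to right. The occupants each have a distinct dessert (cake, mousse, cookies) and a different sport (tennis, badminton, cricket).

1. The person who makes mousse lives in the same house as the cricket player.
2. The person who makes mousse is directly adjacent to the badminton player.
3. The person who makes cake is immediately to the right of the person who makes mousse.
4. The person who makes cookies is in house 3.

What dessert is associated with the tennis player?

cookies

From clue 4, the person who makes cookies must be in house 3.
So house 1 gets mousse for dessert.
House 2's dessert must be cake (nothing else left).
Clue 1: the cricket player is in house 1.
The badminton player is in house 2 (clue 2).
That leaves tennis as the sport for house 3.
So: house 1 = mousse/cricket, house 2 = cake/badminton, house 3 = cookies/tennis.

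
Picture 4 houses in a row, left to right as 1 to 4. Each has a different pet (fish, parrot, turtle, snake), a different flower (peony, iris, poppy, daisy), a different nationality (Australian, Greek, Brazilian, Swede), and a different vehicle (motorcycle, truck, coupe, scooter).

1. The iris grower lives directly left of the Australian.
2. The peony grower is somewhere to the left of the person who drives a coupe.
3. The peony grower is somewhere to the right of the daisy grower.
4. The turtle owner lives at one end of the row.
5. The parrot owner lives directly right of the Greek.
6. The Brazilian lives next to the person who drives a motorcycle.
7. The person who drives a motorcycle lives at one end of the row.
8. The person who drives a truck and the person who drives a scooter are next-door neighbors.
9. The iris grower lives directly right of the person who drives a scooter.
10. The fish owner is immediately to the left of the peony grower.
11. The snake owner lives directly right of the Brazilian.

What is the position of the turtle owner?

4

So house 4 gets poppy for flower.
House 1 flower: only daisy fits.
The fish owner is narrowed to house 1 or 2; consider each.
Placing it in house 2 leads to a contradiction, so it's in house 1.
The peony grower is in house 2 (clue 10).
House 2's pet must be parrot (nothing else left).
That leaves snake as the pet for house 3.
So house 4 gets turtle for pet.
So house 3 gets iris for flower.
Clue 1: the Australian is in house 4.
By clue 5, the Greek is in house 1.
By clue 9, the person who drives a scooter is in house 2.
The Brazilian is in house 2 (clue 11).
House 3's nationality must be Swede (nothing else left).
From clue 6, the person who drives a motorcycle must be in house 1.
The only vehicle still possible for house 3 is truck.
House 4's vehicle must be coupe (nothing else left).
So: house 1 = fish/daisy/Greek/motorcycle, house 2 = parrot/peony/Brazilian/scooter, house 3 = snake/iris/Swede/truck, house 4 = turtle/poppy/Australian/coupe.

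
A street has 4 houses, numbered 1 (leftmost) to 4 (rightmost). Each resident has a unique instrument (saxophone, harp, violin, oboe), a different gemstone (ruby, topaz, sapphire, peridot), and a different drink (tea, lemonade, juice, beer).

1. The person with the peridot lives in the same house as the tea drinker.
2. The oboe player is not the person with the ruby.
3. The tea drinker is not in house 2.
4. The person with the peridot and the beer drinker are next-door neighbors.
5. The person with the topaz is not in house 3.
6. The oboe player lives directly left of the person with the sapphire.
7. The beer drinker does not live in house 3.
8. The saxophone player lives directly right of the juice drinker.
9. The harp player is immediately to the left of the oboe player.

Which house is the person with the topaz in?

2

The harp player is narrowed to house 1 or 2; consider each.
Placing it in house 2 leads to a contradiction, so it's in house 1.
By clue 9, the oboe player is in house 2.
The person with the sapphire is in house 3 (clue 6).
The only gemstone still possible for house 1 is peridot.
That leaves topaz as the gemstone for house 2.
That leaves ruby as the gemstone for house 4.
The tea drinker is in house 1 (clue 1).
Clue 4: the beer drinker is in house 2.
The only drink still possible for house 4 is lemonade.
From clue 8, the saxophone player must be in house 4.
That leaves violin as the instrument for house 3.
That leaves juice as the drink for house 3.
So: house 1 = harp/peridot/tea, house 2 = oboe/topaz/beer, house 3 = violin/sapphire/juice, house 4 = saxophone/ruby/lemonade.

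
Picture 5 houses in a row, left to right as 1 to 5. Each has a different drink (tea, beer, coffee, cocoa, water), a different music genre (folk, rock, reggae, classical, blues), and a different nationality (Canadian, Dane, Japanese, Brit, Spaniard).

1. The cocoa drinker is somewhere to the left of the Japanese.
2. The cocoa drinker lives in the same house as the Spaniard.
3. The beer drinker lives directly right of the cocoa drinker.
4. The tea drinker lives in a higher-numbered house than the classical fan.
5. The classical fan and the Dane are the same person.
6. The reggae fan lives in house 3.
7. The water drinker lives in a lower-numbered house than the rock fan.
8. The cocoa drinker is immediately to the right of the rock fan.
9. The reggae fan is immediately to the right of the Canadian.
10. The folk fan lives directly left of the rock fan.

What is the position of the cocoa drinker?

Clue 6: the reggae fan is in house 3.
The Canadian is in house 2 (clue 9).
The only music genre still possible for house 5 is blues.
Clue 7: the water drinker is in house 1.
By clue 8, the cocoa drinker is in house 3.
From clue 10, the folk fan must be in house 1.
That leaves rock as the music genre for house 2.
The only music genre still possible for house 4 is classical.
Clue 2 places the Spaniard in house 3.
Clue 3: the beer drinker is in house 4.
From clue 4, the tea drinker must be in house 5.
By clue 5, the Dane is in house 4.
So house 2 gets coffee for drink.
House 1 nationality: only Brit fits.
So house 5 gets Japanese for nationality.
So: house 1 = water/folk/Brit, house 2 = coffee/rock/Canadian, house 3 = cocoa/reggae/Spaniard, house 4 = beer/classical/Dane, house 5 = tea/blues/Japanese.

3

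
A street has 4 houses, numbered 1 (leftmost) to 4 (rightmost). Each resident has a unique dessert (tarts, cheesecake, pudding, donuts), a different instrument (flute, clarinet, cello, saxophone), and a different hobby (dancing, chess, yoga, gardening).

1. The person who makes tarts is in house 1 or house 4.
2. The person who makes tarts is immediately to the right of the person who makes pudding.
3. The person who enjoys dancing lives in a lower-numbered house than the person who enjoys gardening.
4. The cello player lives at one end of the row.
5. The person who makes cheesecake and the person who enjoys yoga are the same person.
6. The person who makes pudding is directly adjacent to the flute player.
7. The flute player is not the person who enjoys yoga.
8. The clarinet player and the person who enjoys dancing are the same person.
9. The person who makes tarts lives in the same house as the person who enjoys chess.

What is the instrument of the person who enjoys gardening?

By clue 2, the person who makes tarts is in house 4.
Clue 2: the person who makes pudding is in house 3.
The person who enjoys chess is in house 4 (clue 9).
House 3's instrument must be saxophone (nothing else left).
The only hobby still possible for house 3 is gardening.
The person who makes cheesecake is narrowed to house 1 or 2; consider each.
Placing it in house 2 leads to a contradiction, so it's in house 1.
By clue 5, the person who enjoys yoga is in house 1.
House 2 dessert: only donuts fits.
House 2 hobby: only dancing fits.
From clue 8, the clarinet player must be in house 2.
The only instrument still possible for house 1 is cello.
House 4's instrument must be flute (nothing else left).
So: house 1 = cheesecake/cello/yoga, house 2 = donuts/clarinet/dancing, house 3 = pudding/saxophone/gardening, house 4 = tarts/flute/chess.

saxophone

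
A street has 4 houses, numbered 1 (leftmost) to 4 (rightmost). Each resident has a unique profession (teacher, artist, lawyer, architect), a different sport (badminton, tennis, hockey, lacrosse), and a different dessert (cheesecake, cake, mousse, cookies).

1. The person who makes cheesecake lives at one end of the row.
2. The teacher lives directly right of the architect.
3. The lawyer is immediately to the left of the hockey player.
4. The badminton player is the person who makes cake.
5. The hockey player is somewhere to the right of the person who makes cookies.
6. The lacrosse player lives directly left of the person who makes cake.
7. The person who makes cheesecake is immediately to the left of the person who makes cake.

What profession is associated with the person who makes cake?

Clue 7: the person who makes cheesecake is in house 1.
The person who makes cake is in house 2 (clue 7).
House 3's dessert must be cookies (nothing else left).
That leaves mousse as the dessert for house 4.
By clue 4, the badminton player is in house 2.
From clue 5, the hockey player must be in house 4.
From clue 6, the lacrosse player must be in house 1.
That leaves tennis as the sport for house 3.
Clue 3 places the lawyer in house 3.
From clue 2, the teacher must be in house 2.
By clue 2, the architect is in house 1.
House 4's profession must be artist (nothing else left).
So: house 1 = architect/lacrosse/cheesecake, house 2 = teacher/badminton/cake, house 3 = lawyer/tennis/cookies, house 4 = artist/hockey/mousse.

teacher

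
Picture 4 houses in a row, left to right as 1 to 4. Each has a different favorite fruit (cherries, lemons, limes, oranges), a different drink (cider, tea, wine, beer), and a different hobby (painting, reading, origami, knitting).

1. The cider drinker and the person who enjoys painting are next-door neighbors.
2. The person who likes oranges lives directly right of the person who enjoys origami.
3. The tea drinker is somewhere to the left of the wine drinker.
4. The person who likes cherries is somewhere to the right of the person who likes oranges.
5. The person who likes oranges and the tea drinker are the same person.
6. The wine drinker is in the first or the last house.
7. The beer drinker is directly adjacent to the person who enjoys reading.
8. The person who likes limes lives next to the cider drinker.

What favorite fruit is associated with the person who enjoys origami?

Clue 6 places the wine drinker in house 4.
The person who likes cherries is narrowed to house 3 or 4; consider each.
Placing it in house 4 leads to a contradiction, so it's in house 3.
Clue 4 places the person who likes oranges in house 2.
The tea drinker is in house 2 (clue 5).
The person who enjoys origami is in house 1 (clue 2).
By clue 8, the person who likes limes is in house 4.
The cider drinker is in house 3 (clue 8).
House 1's favorite fruit must be lemons (nothing else left).
The only drink still possible for house 1 is beer.
That leaves knitting as the hobby for house 3.
By clue 7, the person who enjoys reading is in house 2.
That leaves painting as the hobby for house 4.
So: house 1 = lemons/beer/origami, house 2 = oranges/tea/reading, house 3 = cherries/cider/knitting, house 4 = limes/wine/painting.

lemons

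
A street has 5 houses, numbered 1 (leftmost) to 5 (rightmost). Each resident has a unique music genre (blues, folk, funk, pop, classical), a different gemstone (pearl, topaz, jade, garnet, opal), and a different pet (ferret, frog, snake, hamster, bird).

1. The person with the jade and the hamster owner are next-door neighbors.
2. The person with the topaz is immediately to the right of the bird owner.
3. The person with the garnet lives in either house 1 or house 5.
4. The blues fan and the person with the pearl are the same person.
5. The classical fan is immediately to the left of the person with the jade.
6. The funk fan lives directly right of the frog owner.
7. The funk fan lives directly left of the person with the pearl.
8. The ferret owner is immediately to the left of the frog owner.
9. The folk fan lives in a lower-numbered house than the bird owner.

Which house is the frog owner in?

The blues fan is narrowed to house 4 or 5; consider each.
Placing it in house 5 leads to a contradiction, so it's in house 4.
The person with the pearl is in house 4 (clue 4).
Clue 7: the funk fan is in house 3.
That leaves pop as the music genre for house 5.
By clue 6, the frog owner is in house 2.
From clue 8, the ferret owner must be in house 1.
House 4 pet: only bird fits.
House 5 pet: only snake fits.
From clue 1, the person with the jade must be in house 2.
Clue 2 places the person with the topaz in house 5.
Clue 5: the classical fan is in house 1.
House 2 music genre: only folk fits.
House 1 gemstone: only garnet fits.
So house 3 gets opal for gemstone.
That leaves hamster as the pet for house 3.
So: house 1 = classical/garnet/ferret, house 2 = folk/jade/frog, house 3 = funk/opal/hamster, house 4 = blues/pearl/bird, house 5 = pop/topaz/snake.

2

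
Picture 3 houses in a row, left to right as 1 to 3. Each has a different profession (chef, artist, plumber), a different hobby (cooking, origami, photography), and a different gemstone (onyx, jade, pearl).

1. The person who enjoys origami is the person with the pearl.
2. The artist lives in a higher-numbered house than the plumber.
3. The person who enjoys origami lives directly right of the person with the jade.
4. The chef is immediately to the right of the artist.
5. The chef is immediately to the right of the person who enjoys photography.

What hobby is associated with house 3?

By clue 4, the chef is in house 3.
From clue 4, the artist must be in house 2.
By clue 5, the person who enjoys photography is in house 2.
So house 1 gets plumber for profession.
The only hobby still possible for house 1 is cooking.
So house 3 gets origami for hobby.
The person with the pearl is in house 3 (clue 1).
Clue 3: the person with the jade is in house 2.
That leaves onyx as the gemstone for house 1.
So: house 1 = plumber/cooking/onyx, house 2 = artist/photography/jade, house 3 = chef/origami/pearl.

origami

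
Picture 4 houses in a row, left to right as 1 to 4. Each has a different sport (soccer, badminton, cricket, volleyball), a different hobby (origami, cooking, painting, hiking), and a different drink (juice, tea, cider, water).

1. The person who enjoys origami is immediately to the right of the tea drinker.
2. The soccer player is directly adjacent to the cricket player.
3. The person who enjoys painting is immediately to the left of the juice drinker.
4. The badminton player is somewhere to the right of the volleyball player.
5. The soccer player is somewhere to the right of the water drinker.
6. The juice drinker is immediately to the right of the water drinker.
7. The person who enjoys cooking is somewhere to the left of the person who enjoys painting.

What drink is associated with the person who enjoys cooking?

tea

So house 1 gets volleyball for sport.
The soccer player is narrowed to house 3 or 4; consider each.
Placing it in house 3 leads to a contradiction, so it's in house 4.
By clue 2, the cricket player is in house 3.
The only sport still possible for house 2 is badminton.
The person who enjoys cooking is narrowed to house 1 or 2; consider each.
Placing it in house 2 leads to a contradiction, so it's in house 1.
The person who enjoys painting is narrowed to house 2 or 3; consider each.
Placing it in house 2 leads to a contradiction, so it's in house 3.
Clue 3: the juice drinker is in house 4.
Clue 6: the water drinker is in house 3.
Clue 1: the person who enjoys origami is in house 2.
From clue 1, the tea drinker must be in house 1.
House 4's hobby must be hiking (nothing else left).
House 2's drink must be cider (nothing else left).
So: house 1 = volleyball/cooking/tea, house 2 = badminton/origami/cider, house 3 = cricket/painting/water, house 4 = soccer/hiking/juice.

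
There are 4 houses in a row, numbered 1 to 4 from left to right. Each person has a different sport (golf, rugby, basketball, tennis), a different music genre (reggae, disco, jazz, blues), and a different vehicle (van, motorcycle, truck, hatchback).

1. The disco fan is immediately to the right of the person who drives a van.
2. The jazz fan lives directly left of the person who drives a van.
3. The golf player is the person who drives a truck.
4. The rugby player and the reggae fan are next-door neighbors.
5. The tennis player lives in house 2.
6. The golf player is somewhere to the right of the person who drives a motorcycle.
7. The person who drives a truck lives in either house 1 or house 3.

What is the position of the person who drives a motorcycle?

From clue 5, the tennis player must be in house 2.
The only vehicle still possible for house 4 is hatchback.
By clue 3, the golf player is in house 3.
By clue 3, the person who drives a truck is in house 3.
The only vehicle still possible for house 1 is motorcycle.
So house 2 gets van for vehicle.
Clue 1: the disco fan is in house 3.
From clue 2, the jazz fan must be in house 1.
So house 4 gets blues for music genre.
Clue 4: the rugby player is in house 1.
House 4's sport must be basketball (nothing else left).
So house 2 gets reggae for music genre.
So: house 1 = rugby/jazz/motorcycle, house 2 = tennis/reggae/van, house 3 = golf/disco/truck, house 4 = basketball/blues/hatchback.

1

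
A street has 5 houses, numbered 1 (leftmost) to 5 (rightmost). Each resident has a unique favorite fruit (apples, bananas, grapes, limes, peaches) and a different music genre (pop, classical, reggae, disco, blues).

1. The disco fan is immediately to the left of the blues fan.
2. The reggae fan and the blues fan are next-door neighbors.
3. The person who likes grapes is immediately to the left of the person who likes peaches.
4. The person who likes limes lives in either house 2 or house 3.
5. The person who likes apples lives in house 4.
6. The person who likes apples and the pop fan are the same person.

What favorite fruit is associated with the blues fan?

peaches

The person who likes apples is in house 4 (clue 5).
Clue 6: the pop fan is in house 4.
House 5 favorite fruit: only bananas fits.
House 5 music genre: only classical fits.
That leaves grapes as the favorite fruit for house 1.
The person who likes peaches is in house 2 (clue 3).
So house 3 gets limes for favorite fruit.
The blues fan is narrowed to house 2 or 3; consider each.
Placing it in house 3 leads to a contradiction, so it's in house 2.
The disco fan is in house 1 (clue 1).
The only music genre still possible for house 3 is reggae.
So: house 1 = grapes/disco, house 2 = peaches/blues, house 3 = limes/reggae, house 4 = apples/pop, house 5 = bananas/classical.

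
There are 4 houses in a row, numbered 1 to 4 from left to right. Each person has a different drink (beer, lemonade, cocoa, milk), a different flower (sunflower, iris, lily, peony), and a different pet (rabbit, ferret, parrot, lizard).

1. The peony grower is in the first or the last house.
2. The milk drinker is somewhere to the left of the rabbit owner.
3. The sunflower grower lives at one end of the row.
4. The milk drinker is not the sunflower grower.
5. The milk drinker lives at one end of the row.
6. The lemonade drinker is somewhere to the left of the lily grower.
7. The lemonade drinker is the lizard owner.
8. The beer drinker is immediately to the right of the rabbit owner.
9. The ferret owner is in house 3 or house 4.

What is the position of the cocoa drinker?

Clue 5: the milk drinker is in house 1.
The sunflower grower is in house 4 (clue 4).
The only flower still possible for house 1 is peony.
That leaves iris as the flower for house 2.
So house 3 gets lily for flower.
House 1 pet: only parrot fits.
House 4 pet: only ferret fits.
Clue 6 places the lemonade drinker in house 2.
The lizard owner is in house 2 (clue 7).
House 3's pet must be rabbit (nothing else left).
Clue 8 places the beer drinker in house 4.
House 3 drink: only cocoa fits.
So: house 1 = milk/peony/parrot, house 2 = lemonade/iris/lizard, house 3 = cocoa/lily/rabbit, house 4 = beer/sunflower/ferret.

3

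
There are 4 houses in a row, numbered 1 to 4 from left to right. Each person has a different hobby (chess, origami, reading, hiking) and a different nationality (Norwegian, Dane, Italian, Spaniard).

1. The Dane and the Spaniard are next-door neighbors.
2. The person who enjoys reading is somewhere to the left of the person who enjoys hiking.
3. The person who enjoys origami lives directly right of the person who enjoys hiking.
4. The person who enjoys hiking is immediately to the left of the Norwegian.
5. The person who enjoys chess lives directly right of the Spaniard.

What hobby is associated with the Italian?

hiking

The only hobby still possible for house 1 is reading.
The person who enjoys hiking is narrowed to house 2 or 3; consider each.
Placing it in house 2 leads to a contradiction, so it's in house 3.
Clue 3: the person who enjoys origami is in house 4.
Clue 4 places the Norwegian in house 4.
House 2 hobby: only chess fits.
From clue 5, the Spaniard must be in house 1.
Clue 1 places the Dane in house 2.
The only nationality still possible for house 3 is Italian.
So: house 1 = reading/Spaniard, house 2 = chess/Dane, house 3 = hiking/Italian, house 4 = origami/Norwegian.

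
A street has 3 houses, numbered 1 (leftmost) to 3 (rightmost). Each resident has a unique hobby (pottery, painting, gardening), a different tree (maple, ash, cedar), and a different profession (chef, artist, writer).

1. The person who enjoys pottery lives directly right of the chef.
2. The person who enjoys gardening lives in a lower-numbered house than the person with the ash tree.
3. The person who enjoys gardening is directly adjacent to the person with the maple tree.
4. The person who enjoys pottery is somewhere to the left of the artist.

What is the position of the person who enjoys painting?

Clue 4: the person who enjoys pottery is in house 2.
Clue 4 places the artist in house 3.
The only hobby still possible for house 1 is gardening.
The only hobby still possible for house 3 is painting.
Clue 1: the chef is in house 1.
By clue 3, the person with the maple tree is in house 2.
House 1's tree must be cedar (nothing else left).
House 3 tree: only ash fits.
So house 2 gets writer for profession.
So: house 1 = gardening/cedar/chef, house 2 = pottery/maple/writer, house 3 = painting/ash/artist.

3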